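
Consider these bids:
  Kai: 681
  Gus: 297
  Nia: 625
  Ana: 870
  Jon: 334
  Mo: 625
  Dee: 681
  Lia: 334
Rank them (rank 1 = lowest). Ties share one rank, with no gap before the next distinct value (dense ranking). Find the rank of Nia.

3

Sorted (ascending): 297, 334, 334, 625, 625, 681, 681, 870
The 2 values of 334 share dense rank 2.
The 2 values of 625 share dense rank 3.
The 2 values of 681 share dense rank 4.
Remaining distinct values take the next consecutive integers.
Nia has value 625 → rank 3.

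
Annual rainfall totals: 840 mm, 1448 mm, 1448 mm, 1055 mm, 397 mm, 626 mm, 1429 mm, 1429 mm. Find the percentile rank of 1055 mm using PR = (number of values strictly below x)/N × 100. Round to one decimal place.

37.5

N = 8.
Strictly below 1055: 3. Equal to 1055: 1.
PR = 3/8 × 100 = 37.5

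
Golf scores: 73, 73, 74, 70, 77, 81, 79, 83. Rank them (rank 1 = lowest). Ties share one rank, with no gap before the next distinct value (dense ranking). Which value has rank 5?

Sorted (ascending): 70, 73, 73, 74, 77, 79, 81, 83
The 2 values of 73 share dense rank 2.
Remaining distinct values take the next consecutive integers.
Rank 5 → value 79.

79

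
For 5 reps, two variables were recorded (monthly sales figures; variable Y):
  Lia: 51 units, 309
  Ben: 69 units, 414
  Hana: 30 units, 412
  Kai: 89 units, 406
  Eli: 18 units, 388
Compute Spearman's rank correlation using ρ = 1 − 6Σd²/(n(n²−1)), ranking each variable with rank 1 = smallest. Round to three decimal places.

0.300

Ranks of variable 1: 3, 4, 2, 5, 1
Ranks of variable 2: 1, 5, 4, 3, 2
d = r₁ − r₂: 2, -1, -2, 2, -1
d²: 4, 1, 4, 4, 1; Σd² = 14
ρ = 1 − 6·14/(5·24) = 1 − 84/120 = 0.300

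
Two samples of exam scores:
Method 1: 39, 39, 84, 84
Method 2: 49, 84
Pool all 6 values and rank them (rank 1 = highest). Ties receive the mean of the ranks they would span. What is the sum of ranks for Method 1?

15

Sorted (descending): 84, 84, 84, 49, 39, 39
The 3 values of 84 occupy positions 1–3 → average rank 2.
The 2 values of 39 occupy positions 5–6 → average rank (5+6)/2 = 5.5.
Method 1 values → pooled ranks: 39→5.5, 39→5.5, 84→2, 84→2
Rank sum = 5.5 + 5.5 + 2 + 2 = 15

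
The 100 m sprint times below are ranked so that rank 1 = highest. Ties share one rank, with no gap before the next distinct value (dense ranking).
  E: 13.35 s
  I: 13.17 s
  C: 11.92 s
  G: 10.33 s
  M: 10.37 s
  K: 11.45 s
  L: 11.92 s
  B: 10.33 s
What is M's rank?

5

Sorted (descending): 13.35, 13.17, 11.92, 11.92, 11.45, 10.37, 10.33, 10.33
The 2 values of 11.92 share dense rank 3.
The 2 values of 10.33 share dense rank 6.
Remaining distinct values take the next consecutive integers.
M has value 10.37 s → rank 5.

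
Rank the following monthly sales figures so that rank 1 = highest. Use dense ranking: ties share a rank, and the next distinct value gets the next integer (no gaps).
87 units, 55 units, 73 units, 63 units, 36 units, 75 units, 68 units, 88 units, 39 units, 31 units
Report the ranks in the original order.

2, 7, 4, 6, 9, 3, 5, 1, 8, 10

Sorted (descending): 88, 87, 75, 73, 68, 63, 55, 39, 36, 31
No ties — each value takes its position as its rank.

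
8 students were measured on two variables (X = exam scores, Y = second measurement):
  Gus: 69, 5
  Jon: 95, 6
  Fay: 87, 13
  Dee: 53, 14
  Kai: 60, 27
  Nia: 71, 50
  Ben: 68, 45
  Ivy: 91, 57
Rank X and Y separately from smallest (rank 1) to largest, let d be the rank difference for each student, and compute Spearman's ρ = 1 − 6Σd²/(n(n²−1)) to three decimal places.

-0.024

Ranks of variable 1: 4, 8, 6, 1, 2, 5, 3, 7
Ranks of variable 2: 1, 2, 3, 4, 5, 7, 6, 8
d = r₁ − r₂: 3, 6, 3, -3, -3, -2, -3, -1
d²: 9, 36, 9, 9, 9, 4, 9, 1; Σd² = 86
ρ = 1 − 6·86/(8·63) = 1 − 516/504 = -0.024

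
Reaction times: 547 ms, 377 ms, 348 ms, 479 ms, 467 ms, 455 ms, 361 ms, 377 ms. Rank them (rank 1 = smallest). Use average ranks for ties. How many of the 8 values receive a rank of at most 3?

2

Sorted (ascending): 348, 361, 377, 377, 455, 467, 479, 547
The 2 values of 377 occupy positions 3–4 → average rank (3+4)/2 = 3.5.
Ranks ≤ 3: {1, 2} → 2 values.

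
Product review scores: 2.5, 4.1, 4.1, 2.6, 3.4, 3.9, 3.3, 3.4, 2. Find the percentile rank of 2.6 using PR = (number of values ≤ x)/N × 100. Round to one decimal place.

33.3

N = 9.
Strictly below 2.6: 2. Equal to 2.6: 1.
PR = 3/9 × 100 = 33.3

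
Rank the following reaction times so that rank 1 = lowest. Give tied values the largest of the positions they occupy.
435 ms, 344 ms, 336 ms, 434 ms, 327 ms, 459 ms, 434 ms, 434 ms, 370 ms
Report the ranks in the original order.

8, 3, 2, 7, 1, 9, 7, 7, 4

Sorted (ascending): 327, 336, 344, 370, 434, 434, 434, 435, 459
The 3 values of 434 occupy positions 5–7 → each gets rank 7.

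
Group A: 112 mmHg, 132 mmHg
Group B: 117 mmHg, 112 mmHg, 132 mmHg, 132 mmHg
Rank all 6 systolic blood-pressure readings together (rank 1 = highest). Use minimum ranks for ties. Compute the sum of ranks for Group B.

11

Sorted (descending): 132, 132, 132, 117, 112, 112
The 3 values of 132 occupy positions 1–3 → each gets rank 1.
The 2 values of 112 occupy positions 5–6 → each gets rank 5.
Group B values → pooled ranks: 117→4, 112→5, 132→1, 132→1
Rank sum = 4 + 5 + 1 + 1 = 11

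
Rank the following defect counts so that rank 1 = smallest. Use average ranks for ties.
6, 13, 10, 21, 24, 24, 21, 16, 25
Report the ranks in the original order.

1, 3, 2, 5.5, 7.5, 7.5, 5.5, 4, 9

Sorted (ascending): 6, 10, 13, 16, 21, 21, 24, 24, 25
The 2 values of 21 occupy positions 5–6 → average rank (5+6)/2 = 5.5.
The 2 values of 24 occupy positions 7–8 → average rank (7+8)/2 = 7.5.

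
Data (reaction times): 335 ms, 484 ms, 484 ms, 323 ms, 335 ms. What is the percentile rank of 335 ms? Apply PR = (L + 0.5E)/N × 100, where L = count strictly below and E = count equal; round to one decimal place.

40.0

N = 5.
Strictly below 335: 1. Equal to 335: 2.
PR = (1 + 0.5·2)/5 × 100 = 40.0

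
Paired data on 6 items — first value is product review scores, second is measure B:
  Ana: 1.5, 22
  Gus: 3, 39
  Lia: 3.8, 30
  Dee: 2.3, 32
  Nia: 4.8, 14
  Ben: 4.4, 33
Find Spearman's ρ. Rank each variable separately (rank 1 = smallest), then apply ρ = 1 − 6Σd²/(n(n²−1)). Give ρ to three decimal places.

-0.143

Ranks of variable 1: 1, 3, 4, 2, 6, 5
Ranks of variable 2: 2, 6, 3, 4, 1, 5
d = r₁ − r₂: -1, -3, 1, -2, 5, 0
d²: 1, 9, 1, 4, 25, 0; Σd² = 40
ρ = 1 − 6·40/(6·35) = 1 − 240/210 = -0.143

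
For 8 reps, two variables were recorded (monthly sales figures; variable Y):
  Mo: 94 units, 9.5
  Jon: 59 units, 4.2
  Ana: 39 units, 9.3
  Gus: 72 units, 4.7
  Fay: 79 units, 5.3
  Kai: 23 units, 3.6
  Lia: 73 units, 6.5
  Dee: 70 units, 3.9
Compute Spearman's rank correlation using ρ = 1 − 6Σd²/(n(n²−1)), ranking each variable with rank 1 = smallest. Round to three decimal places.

0.595

Ranks of variable 1: 8, 3, 2, 5, 7, 1, 6, 4
Ranks of variable 2: 8, 3, 7, 4, 5, 1, 6, 2
d = r₁ − r₂: 0, 0, -5, 1, 2, 0, 0, 2
d²: 0, 0, 25, 1, 4, 0, 0, 4; Σd² = 34
ρ = 1 − 6·34/(8·63) = 1 − 204/504 = 0.595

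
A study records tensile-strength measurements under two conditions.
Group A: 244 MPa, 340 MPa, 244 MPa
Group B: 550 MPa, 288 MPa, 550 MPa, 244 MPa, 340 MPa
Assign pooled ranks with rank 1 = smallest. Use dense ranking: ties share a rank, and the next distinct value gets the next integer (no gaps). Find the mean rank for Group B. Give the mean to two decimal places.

Sorted (ascending): 244, 244, 244, 288, 340, 340, 550, 550
The 3 values of 244 share dense rank 1.
The 2 values of 340 share dense rank 3.
The 2 values of 550 share dense rank 4.
Remaining distinct values take the next consecutive integers.
Group B values → pooled ranks: 550→4, 288→2, 550→4, 244→1, 340→3
Mean rank = (4 + 2 + 4 + 1 + 3) / 5 = 2.80

2.80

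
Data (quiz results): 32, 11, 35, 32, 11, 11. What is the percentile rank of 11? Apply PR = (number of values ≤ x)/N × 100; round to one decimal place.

50.0

N = 6.
Strictly below 11: 0. Equal to 11: 3.
PR = 3/6 × 100 = 50.0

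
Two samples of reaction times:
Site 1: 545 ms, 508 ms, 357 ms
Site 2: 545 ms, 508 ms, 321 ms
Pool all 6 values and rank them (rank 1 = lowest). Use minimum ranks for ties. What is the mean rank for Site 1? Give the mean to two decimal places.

3.33

Sorted (ascending): 321, 357, 508, 508, 545, 545
The 2 values of 508 occupy positions 3–4 → each gets rank 3.
The 2 values of 545 occupy positions 5–6 → each gets rank 5.
Site 1 values → pooled ranks: 545→5, 508→3, 357→2
Mean rank = (5 + 3 + 2) / 3 = 3.33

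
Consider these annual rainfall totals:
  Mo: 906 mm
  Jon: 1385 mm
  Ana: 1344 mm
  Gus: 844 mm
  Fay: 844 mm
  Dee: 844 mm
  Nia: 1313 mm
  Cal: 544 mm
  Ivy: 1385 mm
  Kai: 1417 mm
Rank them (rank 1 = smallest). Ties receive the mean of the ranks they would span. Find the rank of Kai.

Sorted (ascending): 544, 844, 844, 844, 906, 1313, 1344, 1385, 1385, 1417
The 3 values of 844 occupy positions 2–4 → average rank 3.
The 2 values of 1385 occupy positions 8–9 → average rank (8+9)/2 = 8.5.
Kai has value 1417 mm → rank 10.

10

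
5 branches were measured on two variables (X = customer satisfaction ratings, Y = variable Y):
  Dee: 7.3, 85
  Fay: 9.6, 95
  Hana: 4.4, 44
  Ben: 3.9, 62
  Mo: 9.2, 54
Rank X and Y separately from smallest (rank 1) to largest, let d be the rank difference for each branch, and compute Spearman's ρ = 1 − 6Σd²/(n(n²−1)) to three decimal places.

0.500

Ranks of variable 1: 3, 5, 2, 1, 4
Ranks of variable 2: 4, 5, 1, 3, 2
d = r₁ − r₂: -1, 0, 1, -2, 2
d²: 1, 0, 1, 4, 4; Σd² = 10
ρ = 1 − 6·10/(5·24) = 1 − 60/120 = 0.500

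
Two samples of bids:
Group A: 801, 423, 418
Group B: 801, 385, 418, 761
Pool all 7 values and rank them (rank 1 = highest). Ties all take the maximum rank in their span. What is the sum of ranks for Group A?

12

Sorted (descending): 801, 801, 761, 423, 418, 418, 385
The 2 values of 801 occupy positions 1–2 → each gets rank 2.
The 2 values of 418 occupy positions 5–6 → each gets rank 6.
Group A values → pooled ranks: 801→2, 423→4, 418→6
Rank sum = 2 + 4 + 6 = 12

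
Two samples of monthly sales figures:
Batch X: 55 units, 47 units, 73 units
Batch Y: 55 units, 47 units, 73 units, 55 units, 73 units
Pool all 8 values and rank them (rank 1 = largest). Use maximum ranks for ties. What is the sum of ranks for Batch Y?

26

Sorted (descending): 73, 73, 73, 55, 55, 55, 47, 47
The 3 values of 73 occupy positions 1–3 → each gets rank 3.
The 3 values of 55 occupy positions 4–6 → each gets rank 6.
The 2 values of 47 occupy positions 7–8 → each gets rank 8.
Batch Y values → pooled ranks: 55→6, 47→8, 73→3, 55→6, 73→3
Rank sum = 6 + 8 + 3 + 6 + 3 = 26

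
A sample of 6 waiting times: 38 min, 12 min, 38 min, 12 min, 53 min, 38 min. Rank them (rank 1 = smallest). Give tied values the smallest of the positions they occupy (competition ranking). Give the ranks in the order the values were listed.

3, 1, 3, 1, 6, 3

Sorted (ascending): 12, 12, 38, 38, 38, 53
The 2 values of 12 occupy positions 1–2 → each gets rank 1.
The 3 values of 38 occupy positions 3–5 → each gets rank 3.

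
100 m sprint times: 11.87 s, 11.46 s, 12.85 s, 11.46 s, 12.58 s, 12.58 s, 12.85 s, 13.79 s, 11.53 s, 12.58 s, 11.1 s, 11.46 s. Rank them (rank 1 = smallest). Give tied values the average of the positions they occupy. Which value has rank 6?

Sorted (ascending): 11.1, 11.46, 11.46, 11.46, 11.53, 11.87, 12.58, 12.58, 12.58, 12.85, 12.85, 13.79
The 3 values of 11.46 occupy positions 2–4 → average rank 3.
The 3 values of 12.58 occupy positions 7–9 → average rank 8.
The 2 values of 12.85 occupy positions 10–11 → average rank (10+11)/2 = 10.5.
Rank 6 → value 11.87.

11.87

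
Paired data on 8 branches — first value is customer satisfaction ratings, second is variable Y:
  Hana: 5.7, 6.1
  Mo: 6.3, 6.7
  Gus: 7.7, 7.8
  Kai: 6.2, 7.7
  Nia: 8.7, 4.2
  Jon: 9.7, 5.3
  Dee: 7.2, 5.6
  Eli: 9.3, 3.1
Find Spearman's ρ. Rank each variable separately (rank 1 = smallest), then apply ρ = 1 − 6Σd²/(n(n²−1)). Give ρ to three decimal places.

-0.619

Ranks of variable 1: 1, 3, 5, 2, 6, 8, 4, 7
Ranks of variable 2: 5, 6, 8, 7, 2, 3, 4, 1
d = r₁ − r₂: -4, -3, -3, -5, 4, 5, 0, 6
d²: 16, 9, 9, 25, 16, 25, 0, 36; Σd² = 136
ρ = 1 − 6·136/(8·63) = 1 − 816/504 = -0.619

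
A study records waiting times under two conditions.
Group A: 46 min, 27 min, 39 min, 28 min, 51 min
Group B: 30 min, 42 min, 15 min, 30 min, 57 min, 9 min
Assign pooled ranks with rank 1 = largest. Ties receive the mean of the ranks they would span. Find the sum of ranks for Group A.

Sorted (descending): 57, 51, 46, 42, 39, 30, 30, 28, 27, 15, 9
The 2 values of 30 occupy positions 6–7 → average rank (6+7)/2 = 6.5.
Group A values → pooled ranks: 46→3, 27→9, 39→5, 28→8, 51→2
Rank sum = 3 + 9 + 5 + 8 + 2 = 27

27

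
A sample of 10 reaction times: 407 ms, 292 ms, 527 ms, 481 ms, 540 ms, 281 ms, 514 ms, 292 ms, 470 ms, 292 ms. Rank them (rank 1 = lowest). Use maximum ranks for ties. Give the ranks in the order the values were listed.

5, 4, 9, 7, 10, 1, 8, 4, 6, 4

Sorted (ascending): 281, 292, 292, 292, 407, 470, 481, 514, 527, 540
The 3 values of 292 occupy positions 2–4 → each gets rank 4.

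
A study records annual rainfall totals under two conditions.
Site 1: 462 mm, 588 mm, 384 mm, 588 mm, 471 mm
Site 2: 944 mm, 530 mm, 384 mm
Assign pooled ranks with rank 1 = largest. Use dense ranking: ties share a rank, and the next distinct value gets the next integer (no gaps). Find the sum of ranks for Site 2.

10

Sorted (descending): 944, 588, 588, 530, 471, 462, 384, 384
The 2 values of 588 share dense rank 2.
The 2 values of 384 share dense rank 6.
Remaining distinct values take the next consecutive integers.
Site 2 values → pooled ranks: 944→1, 530→3, 384→6
Rank sum = 1 + 3 + 6 = 10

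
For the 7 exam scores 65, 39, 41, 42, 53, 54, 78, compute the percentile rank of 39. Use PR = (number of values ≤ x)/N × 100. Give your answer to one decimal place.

N = 7.
Strictly below 39: 0. Equal to 39: 1.
PR = 1/7 × 100 = 14.3

14.3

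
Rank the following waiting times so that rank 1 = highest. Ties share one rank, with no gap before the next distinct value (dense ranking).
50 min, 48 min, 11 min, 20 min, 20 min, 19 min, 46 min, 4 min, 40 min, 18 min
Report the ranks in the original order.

Sorted (descending): 50, 48, 46, 40, 20, 20, 19, 18, 11, 4
The 2 values of 20 share dense rank 5.
Remaining distinct values take the next consecutive integers.

1, 2, 8, 5, 5, 6, 3, 9, 4, 7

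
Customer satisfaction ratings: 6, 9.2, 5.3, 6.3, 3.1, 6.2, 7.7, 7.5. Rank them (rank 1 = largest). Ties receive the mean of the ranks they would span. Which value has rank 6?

Sorted (descending): 9.2, 7.7, 7.5, 6.3, 6.2, 6, 5.3, 3.1
No ties — each value takes its position as its rank.
Rank 6 → value 6.

6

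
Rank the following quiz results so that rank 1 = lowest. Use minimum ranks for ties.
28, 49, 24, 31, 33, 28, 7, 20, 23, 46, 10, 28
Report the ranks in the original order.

Sorted (ascending): 7, 10, 20, 23, 24, 28, 28, 28, 31, 33, 46, 49
The 3 values of 28 occupy positions 6–8 → each gets rank 6.

6, 12, 5, 9, 10, 6, 1, 3, 4, 11, 2, 6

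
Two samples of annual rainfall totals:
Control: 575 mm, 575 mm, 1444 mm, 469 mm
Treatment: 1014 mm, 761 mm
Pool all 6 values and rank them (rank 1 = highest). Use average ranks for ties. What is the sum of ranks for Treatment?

5

Sorted (descending): 1444, 1014, 761, 575, 575, 469
The 2 values of 575 occupy positions 4–5 → average rank (4+5)/2 = 4.5.
Treatment values → pooled ranks: 1014→2, 761→3
Rank sum = 2 + 3 = 5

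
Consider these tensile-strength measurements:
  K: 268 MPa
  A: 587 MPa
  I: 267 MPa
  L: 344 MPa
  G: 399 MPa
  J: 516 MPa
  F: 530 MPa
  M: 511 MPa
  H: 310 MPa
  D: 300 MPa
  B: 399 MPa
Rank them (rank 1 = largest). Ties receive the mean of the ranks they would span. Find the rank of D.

Sorted (descending): 587, 530, 516, 511, 399, 399, 344, 310, 300, 268, 267
The 2 values of 399 occupy positions 5–6 → average rank (5+6)/2 = 5.5.
D has value 300 MPa → rank 9.

9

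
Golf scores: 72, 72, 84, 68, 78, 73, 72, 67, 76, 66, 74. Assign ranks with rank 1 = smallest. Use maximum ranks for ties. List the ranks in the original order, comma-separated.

6, 6, 11, 3, 10, 7, 6, 2, 9, 1, 8

Sorted (ascending): 66, 67, 68, 72, 72, 72, 73, 74, 76, 78, 84
The 3 values of 72 occupy positions 4–6 → each gets rank 6.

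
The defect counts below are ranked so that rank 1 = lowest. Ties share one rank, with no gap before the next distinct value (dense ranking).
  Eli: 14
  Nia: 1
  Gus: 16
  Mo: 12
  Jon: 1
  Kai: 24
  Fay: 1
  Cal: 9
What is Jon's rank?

Sorted (ascending): 1, 1, 1, 9, 12, 14, 16, 24
The 3 values of 1 share dense rank 1.
Remaining distinct values take the next consecutive integers.
Jon has value 1 → rank 1.

1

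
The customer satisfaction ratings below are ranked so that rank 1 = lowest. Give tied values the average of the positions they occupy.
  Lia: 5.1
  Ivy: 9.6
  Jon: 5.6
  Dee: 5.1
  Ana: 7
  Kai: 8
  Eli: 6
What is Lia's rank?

1.5

Sorted (ascending): 5.1, 5.1, 5.6, 6, 7, 8, 9.6
The 2 values of 5.1 occupy positions 1–2 → average rank (1+2)/2 = 1.5.
Lia has value 5.1 → rank 1.5.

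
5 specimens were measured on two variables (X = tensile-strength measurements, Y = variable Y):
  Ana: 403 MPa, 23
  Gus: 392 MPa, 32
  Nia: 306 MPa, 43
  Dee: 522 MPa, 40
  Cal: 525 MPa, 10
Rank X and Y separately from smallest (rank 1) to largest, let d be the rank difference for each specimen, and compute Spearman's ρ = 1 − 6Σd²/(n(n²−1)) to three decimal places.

Ranks of variable 1: 3, 2, 1, 4, 5
Ranks of variable 2: 2, 3, 5, 4, 1
d = r₁ − r₂: 1, -1, -4, 0, 4
d²: 1, 1, 16, 0, 16; Σd² = 34
ρ = 1 − 6·34/(5·24) = 1 − 204/120 = -0.700

-0.700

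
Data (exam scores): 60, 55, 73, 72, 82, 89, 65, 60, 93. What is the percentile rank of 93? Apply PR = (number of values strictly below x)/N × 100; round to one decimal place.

N = 9.
Strictly below 93: 8. Equal to 93: 1.
PR = 8/9 × 100 = 88.9

88.9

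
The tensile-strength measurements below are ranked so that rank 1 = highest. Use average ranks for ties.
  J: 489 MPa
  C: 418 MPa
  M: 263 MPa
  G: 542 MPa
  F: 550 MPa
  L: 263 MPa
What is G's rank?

Sorted (descending): 550, 542, 489, 418, 263, 263
The 2 values of 263 occupy positions 5–6 → average rank (5+6)/2 = 5.5.
G has value 542 MPa → rank 2.

2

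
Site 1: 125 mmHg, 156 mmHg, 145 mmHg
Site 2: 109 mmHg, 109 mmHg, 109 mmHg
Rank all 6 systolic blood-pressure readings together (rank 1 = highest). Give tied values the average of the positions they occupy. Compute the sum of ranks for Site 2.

Sorted (descending): 156, 145, 125, 109, 109, 109
The 3 values of 109 occupy positions 4–6 → average rank 5.
Site 2 values → pooled ranks: 109→5, 109→5, 109→5
Rank sum = 5 + 5 + 5 = 15

15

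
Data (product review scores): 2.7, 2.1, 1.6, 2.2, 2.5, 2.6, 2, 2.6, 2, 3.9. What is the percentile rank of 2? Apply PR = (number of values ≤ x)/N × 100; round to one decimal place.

N = 10.
Strictly below 2: 1. Equal to 2: 2.
PR = 3/10 × 100 = 30.0

30.0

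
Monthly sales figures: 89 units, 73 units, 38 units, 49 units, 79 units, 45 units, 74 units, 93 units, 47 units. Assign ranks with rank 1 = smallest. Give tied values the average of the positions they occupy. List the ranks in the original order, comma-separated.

8, 5, 1, 4, 7, 2, 6, 9, 3

Sorted (ascending): 38, 45, 47, 49, 73, 74, 79, 89, 93
No ties — each value takes its position as its rank.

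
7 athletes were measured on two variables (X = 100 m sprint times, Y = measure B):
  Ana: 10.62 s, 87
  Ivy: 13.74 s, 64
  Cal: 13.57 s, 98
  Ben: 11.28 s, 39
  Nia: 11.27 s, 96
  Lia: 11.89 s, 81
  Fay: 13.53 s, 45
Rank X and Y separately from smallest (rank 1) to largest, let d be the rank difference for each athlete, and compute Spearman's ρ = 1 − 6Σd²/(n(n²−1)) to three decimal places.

-0.107

Ranks of variable 1: 1, 7, 6, 3, 2, 4, 5
Ranks of variable 2: 5, 3, 7, 1, 6, 4, 2
d = r₁ − r₂: -4, 4, -1, 2, -4, 0, 3
d²: 16, 16, 1, 4, 16, 0, 9; Σd² = 62
ρ = 1 − 6·62/(7·48) = 1 − 372/336 = -0.107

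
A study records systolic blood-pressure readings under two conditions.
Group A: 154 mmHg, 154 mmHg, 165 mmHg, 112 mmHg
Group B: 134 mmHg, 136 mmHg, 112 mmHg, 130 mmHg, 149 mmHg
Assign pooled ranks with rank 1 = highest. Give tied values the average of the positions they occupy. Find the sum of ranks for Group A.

Sorted (descending): 165, 154, 154, 149, 136, 134, 130, 112, 112
The 2 values of 154 occupy positions 2–3 → average rank (2+3)/2 = 2.5.
The 2 values of 112 occupy positions 8–9 → average rank (8+9)/2 = 8.5.
Group A values → pooled ranks: 154→2.5, 154→2.5, 165→1, 112→8.5
Rank sum = 2.5 + 2.5 + 1 + 8.5 = 14.5

14.5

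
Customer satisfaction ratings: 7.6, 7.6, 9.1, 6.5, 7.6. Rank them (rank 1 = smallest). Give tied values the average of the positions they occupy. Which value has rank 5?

Sorted (ascending): 6.5, 7.6, 7.6, 7.6, 9.1
The 3 values of 7.6 occupy positions 2–4 → average rank 3.
Rank 5 → value 9.1.

9.1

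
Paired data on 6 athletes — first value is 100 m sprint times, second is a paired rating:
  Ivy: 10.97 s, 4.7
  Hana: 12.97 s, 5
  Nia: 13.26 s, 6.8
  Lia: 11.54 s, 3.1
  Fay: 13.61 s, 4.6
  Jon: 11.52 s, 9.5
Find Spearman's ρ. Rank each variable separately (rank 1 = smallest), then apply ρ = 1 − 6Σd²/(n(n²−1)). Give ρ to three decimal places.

Ranks of variable 1: 1, 4, 5, 3, 6, 2
Ranks of variable 2: 3, 4, 5, 1, 2, 6
d = r₁ − r₂: -2, 0, 0, 2, 4, -4
d²: 4, 0, 0, 4, 16, 16; Σd² = 40
ρ = 1 − 6·40/(6·35) = 1 − 240/210 = -0.143

-0.143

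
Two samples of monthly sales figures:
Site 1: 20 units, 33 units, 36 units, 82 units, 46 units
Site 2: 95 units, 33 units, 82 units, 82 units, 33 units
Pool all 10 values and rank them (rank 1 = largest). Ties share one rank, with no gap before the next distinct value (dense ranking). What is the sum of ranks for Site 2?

Sorted (descending): 95, 82, 82, 82, 46, 36, 33, 33, 33, 20
The 3 values of 82 share dense rank 2.
The 3 values of 33 share dense rank 5.
Remaining distinct values take the next consecutive integers.
Site 2 values → pooled ranks: 95→1, 33→5, 82→2, 82→2, 33→5
Rank sum = 1 + 5 + 2 + 2 + 5 = 15

15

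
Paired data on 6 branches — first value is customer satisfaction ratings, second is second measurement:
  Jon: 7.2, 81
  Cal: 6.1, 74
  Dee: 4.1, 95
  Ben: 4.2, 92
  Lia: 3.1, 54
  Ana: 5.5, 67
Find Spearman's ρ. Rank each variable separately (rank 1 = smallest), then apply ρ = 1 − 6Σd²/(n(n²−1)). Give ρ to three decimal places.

0.086

Ranks of variable 1: 6, 5, 2, 3, 1, 4
Ranks of variable 2: 4, 3, 6, 5, 1, 2
d = r₁ − r₂: 2, 2, -4, -2, 0, 2
d²: 4, 4, 16, 4, 0, 4; Σd² = 32
ρ = 1 − 6·32/(6·35) = 1 − 192/210 = 0.086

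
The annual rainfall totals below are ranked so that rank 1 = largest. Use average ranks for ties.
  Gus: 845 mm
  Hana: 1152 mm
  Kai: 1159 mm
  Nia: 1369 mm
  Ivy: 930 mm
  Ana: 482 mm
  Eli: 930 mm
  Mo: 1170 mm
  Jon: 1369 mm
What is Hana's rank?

5

Sorted (descending): 1369, 1369, 1170, 1159, 1152, 930, 930, 845, 482
The 2 values of 1369 occupy positions 1–2 → average rank (1+2)/2 = 1.5.
The 2 values of 930 occupy positions 6–7 → average rank (6+7)/2 = 6.5.
Hana has value 1152 mm → rank 5.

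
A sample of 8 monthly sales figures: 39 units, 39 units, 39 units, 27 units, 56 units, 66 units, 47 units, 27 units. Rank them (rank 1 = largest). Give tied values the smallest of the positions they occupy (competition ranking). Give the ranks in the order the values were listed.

4, 4, 4, 7, 2, 1, 3, 7

Sorted (descending): 66, 56, 47, 39, 39, 39, 27, 27
The 3 values of 39 occupy positions 4–6 → each gets rank 4.
The 2 values of 27 occupy positions 7–8 → each gets rank 7.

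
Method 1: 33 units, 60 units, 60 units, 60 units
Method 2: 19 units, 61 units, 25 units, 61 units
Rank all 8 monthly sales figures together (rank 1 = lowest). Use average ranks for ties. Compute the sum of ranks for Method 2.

Sorted (ascending): 19, 25, 33, 60, 60, 60, 61, 61
The 3 values of 60 occupy positions 4–6 → average rank 5.
The 2 values of 61 occupy positions 7–8 → average rank (7+8)/2 = 7.5.
Method 2 values → pooled ranks: 19→1, 61→7.5, 25→2, 61→7.5
Rank sum = 1 + 7.5 + 2 + 7.5 = 18

18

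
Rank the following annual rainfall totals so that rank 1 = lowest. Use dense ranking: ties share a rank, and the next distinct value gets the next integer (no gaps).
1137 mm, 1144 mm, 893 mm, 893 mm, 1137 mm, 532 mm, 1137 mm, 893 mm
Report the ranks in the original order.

Sorted (ascending): 532, 893, 893, 893, 1137, 1137, 1137, 1144
The 3 values of 893 share dense rank 2.
The 3 values of 1137 share dense rank 3.
Remaining distinct values take the next consecutive integers.

3, 4, 2, 2, 3, 1, 3, 2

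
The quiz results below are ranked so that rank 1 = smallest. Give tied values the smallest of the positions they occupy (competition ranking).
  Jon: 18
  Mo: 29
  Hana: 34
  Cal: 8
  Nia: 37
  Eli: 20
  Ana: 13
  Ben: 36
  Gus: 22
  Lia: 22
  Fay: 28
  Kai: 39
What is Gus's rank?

Sorted (ascending): 8, 13, 18, 20, 22, 22, 28, 29, 34, 36, 37, 39
The 2 values of 22 occupy positions 5–6 → each gets rank 5.
Gus has value 22 → rank 5.

5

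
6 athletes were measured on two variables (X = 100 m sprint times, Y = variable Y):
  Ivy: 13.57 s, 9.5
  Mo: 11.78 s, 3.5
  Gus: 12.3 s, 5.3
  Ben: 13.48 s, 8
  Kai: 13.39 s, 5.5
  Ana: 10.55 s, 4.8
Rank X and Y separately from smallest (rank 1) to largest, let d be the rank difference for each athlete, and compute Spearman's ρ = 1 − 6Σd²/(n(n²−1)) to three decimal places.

0.943

Ranks of variable 1: 6, 2, 3, 5, 4, 1
Ranks of variable 2: 6, 1, 3, 5, 4, 2
d = r₁ − r₂: 0, 1, 0, 0, 0, -1
d²: 0, 1, 0, 0, 0, 1; Σd² = 2
ρ = 1 − 6·2/(6·35) = 1 − 12/210 = 0.943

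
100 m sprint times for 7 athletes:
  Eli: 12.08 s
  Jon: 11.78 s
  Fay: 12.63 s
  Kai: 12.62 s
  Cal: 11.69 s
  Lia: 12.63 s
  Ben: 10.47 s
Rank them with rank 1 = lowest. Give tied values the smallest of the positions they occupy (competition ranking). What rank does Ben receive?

1

Sorted (ascending): 10.47, 11.69, 11.78, 12.08, 12.62, 12.63, 12.63
The 2 values of 12.63 occupy positions 6–7 → each gets rank 6.
Ben has value 10.47 s → rank 1.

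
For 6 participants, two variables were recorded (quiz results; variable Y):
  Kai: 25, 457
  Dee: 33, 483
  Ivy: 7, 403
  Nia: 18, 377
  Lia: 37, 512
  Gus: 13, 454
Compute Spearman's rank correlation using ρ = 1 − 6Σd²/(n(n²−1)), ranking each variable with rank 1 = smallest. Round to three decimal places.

0.829

Ranks of variable 1: 4, 5, 1, 3, 6, 2
Ranks of variable 2: 4, 5, 2, 1, 6, 3
d = r₁ − r₂: 0, 0, -1, 2, 0, -1
d²: 0, 0, 1, 4, 0, 1; Σd² = 6
ρ = 1 − 6·6/(6·35) = 1 − 36/210 = 0.829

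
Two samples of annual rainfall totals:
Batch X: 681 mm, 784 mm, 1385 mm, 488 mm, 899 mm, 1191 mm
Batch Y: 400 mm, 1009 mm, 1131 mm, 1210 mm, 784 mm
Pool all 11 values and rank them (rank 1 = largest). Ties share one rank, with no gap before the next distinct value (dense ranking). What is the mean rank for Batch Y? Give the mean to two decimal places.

5.60

Sorted (descending): 1385, 1210, 1191, 1131, 1009, 899, 784, 784, 681, 488, 400
The 2 values of 784 share dense rank 7.
Remaining distinct values take the next consecutive integers.
Batch Y values → pooled ranks: 400→10, 1009→5, 1131→4, 1210→2, 784→7
Mean rank = (10 + 5 + 4 + 2 + 7) / 5 = 5.60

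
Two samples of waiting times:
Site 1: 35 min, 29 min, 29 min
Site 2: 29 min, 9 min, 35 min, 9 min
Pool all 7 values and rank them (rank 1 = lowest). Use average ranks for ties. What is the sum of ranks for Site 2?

13.5

Sorted (ascending): 9, 9, 29, 29, 29, 35, 35
The 2 values of 9 occupy positions 1–2 → average rank (1+2)/2 = 1.5.
The 3 values of 29 occupy positions 3–5 → average rank 4.
The 2 values of 35 occupy positions 6–7 → average rank (6+7)/2 = 6.5.
Site 2 values → pooled ranks: 29→4, 9→1.5, 35→6.5, 9→1.5
Rank sum = 4 + 1.5 + 6.5 + 1.5 = 13.5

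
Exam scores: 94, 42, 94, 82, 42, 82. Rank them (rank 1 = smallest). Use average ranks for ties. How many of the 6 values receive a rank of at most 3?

Sorted (ascending): 42, 42, 82, 82, 94, 94
The 2 values of 42 occupy positions 1–2 → average rank (1+2)/2 = 1.5.
The 2 values of 82 occupy positions 3–4 → average rank (3+4)/2 = 3.5.
The 2 values of 94 occupy positions 5–6 → average rank (5+6)/2 = 5.5.
Ranks ≤ 3: {1.5, 1.5} → 2 values.

2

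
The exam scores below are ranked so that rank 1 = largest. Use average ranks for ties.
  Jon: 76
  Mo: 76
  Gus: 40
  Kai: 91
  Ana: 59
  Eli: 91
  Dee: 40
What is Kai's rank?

1.5

Sorted (descending): 91, 91, 76, 76, 59, 40, 40
The 2 values of 91 occupy positions 1–2 → average rank (1+2)/2 = 1.5.
The 2 values of 76 occupy positions 3–4 → average rank (3+4)/2 = 3.5.
The 2 values of 40 occupy positions 6–7 → average rank (6+7)/2 = 6.5.
Kai has value 91 → rank 1.5.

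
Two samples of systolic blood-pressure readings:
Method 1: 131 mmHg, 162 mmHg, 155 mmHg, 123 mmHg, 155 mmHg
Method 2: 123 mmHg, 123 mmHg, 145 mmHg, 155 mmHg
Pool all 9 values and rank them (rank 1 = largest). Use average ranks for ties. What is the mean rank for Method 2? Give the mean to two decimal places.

Sorted (descending): 162, 155, 155, 155, 145, 131, 123, 123, 123
The 3 values of 155 occupy positions 2–4 → average rank 3.
The 3 values of 123 occupy positions 7–9 → average rank 8.
Method 2 values → pooled ranks: 123→8, 123→8, 145→5, 155→3
Mean rank = (8 + 8 + 5 + 3) / 4 = 6.00

6.00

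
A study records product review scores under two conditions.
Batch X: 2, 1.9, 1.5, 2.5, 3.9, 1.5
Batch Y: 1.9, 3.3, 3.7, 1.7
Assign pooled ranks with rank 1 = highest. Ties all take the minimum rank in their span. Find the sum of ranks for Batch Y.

19

Sorted (descending): 3.9, 3.7, 3.3, 2.5, 2, 1.9, 1.9, 1.7, 1.5, 1.5
The 2 values of 1.9 occupy positions 6–7 → each gets rank 6.
The 2 values of 1.5 occupy positions 9–10 → each gets rank 9.
Batch Y values → pooled ranks: 1.9→6, 3.3→3, 3.7→2, 1.7→8
Rank sum = 6 + 3 + 2 + 8 = 19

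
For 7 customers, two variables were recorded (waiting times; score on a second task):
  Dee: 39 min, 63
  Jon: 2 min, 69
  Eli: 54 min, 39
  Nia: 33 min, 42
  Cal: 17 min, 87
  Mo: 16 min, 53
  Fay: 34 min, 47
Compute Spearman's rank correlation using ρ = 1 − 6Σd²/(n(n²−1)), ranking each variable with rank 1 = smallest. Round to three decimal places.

Ranks of variable 1: 6, 1, 7, 4, 3, 2, 5
Ranks of variable 2: 5, 6, 1, 2, 7, 4, 3
d = r₁ − r₂: 1, -5, 6, 2, -4, -2, 2
d²: 1, 25, 36, 4, 16, 4, 4; Σd² = 90
ρ = 1 − 6·90/(7·48) = 1 − 540/336 = -0.607

-0.607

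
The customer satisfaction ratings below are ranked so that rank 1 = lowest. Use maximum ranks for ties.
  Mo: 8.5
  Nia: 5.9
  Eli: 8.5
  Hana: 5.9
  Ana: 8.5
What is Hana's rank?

Sorted (ascending): 5.9, 5.9, 8.5, 8.5, 8.5
The 2 values of 5.9 occupy positions 1–2 → each gets rank 2.
The 3 values of 8.5 occupy positions 3–5 → each gets rank 5.
Hana has value 5.9 → rank 2.

2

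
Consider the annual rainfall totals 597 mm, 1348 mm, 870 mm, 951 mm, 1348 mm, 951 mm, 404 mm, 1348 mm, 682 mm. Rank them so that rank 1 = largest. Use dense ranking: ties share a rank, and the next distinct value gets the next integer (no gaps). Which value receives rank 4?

Sorted (descending): 1348, 1348, 1348, 951, 951, 870, 682, 597, 404
The 3 values of 1348 share dense rank 1.
The 2 values of 951 share dense rank 2.
Remaining distinct values take the next consecutive integers.
Rank 4 → value 682.

682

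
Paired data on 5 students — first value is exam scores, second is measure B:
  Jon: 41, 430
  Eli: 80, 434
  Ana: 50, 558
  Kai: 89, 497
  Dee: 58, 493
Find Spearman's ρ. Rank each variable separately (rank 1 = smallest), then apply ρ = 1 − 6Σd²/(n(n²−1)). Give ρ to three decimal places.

Ranks of variable 1: 1, 4, 2, 5, 3
Ranks of variable 2: 1, 2, 5, 4, 3
d = r₁ − r₂: 0, 2, -3, 1, 0
d²: 0, 4, 9, 1, 0; Σd² = 14
ρ = 1 − 6·14/(5·24) = 1 − 84/120 = 0.300

0.300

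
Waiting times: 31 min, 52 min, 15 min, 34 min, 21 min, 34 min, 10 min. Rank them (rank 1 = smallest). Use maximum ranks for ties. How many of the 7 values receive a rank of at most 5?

4

Sorted (ascending): 10, 15, 21, 31, 34, 34, 52
The 2 values of 34 occupy positions 5–6 → each gets rank 6.
Ranks ≤ 5: {1, 2, 3, 4} → 4 values.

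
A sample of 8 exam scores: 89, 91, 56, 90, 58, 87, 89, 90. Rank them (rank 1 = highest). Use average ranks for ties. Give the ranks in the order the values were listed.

Sorted (descending): 91, 90, 90, 89, 89, 87, 58, 56
The 2 values of 90 occupy positions 2–3 → average rank (2+3)/2 = 2.5.
The 2 values of 89 occupy positions 4–5 → average rank (4+5)/2 = 4.5.

4.5, 1, 8, 2.5, 7, 6, 4.5, 2.5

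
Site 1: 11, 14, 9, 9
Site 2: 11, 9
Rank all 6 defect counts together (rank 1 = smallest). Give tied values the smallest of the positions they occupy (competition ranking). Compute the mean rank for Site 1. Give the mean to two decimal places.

3.00

Sorted (ascending): 9, 9, 9, 11, 11, 14
The 3 values of 9 occupy positions 1–3 → each gets rank 1.
The 2 values of 11 occupy positions 4–5 → each gets rank 4.
Site 1 values → pooled ranks: 11→4, 14→6, 9→1, 9→1
Mean rank = (4 + 6 + 1 + 1) / 4 = 3.00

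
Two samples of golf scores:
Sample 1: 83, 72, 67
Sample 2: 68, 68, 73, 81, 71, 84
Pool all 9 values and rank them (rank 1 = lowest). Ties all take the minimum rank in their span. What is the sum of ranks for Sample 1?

14

Sorted (ascending): 67, 68, 68, 71, 72, 73, 81, 83, 84
The 2 values of 68 occupy positions 2–3 → each gets rank 2.
Sample 1 values → pooled ranks: 83→8, 72→5, 67→1
Rank sum = 8 + 5 + 1 = 14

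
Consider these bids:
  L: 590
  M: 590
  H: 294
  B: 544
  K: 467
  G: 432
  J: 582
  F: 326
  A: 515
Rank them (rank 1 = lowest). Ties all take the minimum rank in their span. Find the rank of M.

8

Sorted (ascending): 294, 326, 432, 467, 515, 544, 582, 590, 590
The 2 values of 590 occupy positions 8–9 → each gets rank 8.
M has value 590 → rank 8.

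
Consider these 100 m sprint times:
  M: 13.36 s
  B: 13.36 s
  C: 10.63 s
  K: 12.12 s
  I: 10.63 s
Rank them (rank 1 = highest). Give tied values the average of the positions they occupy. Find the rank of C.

4.5

Sorted (descending): 13.36, 13.36, 12.12, 10.63, 10.63
The 2 values of 13.36 occupy positions 1–2 → average rank (1+2)/2 = 1.5.
The 2 values of 10.63 occupy positions 4–5 → average rank (4+5)/2 = 4.5.
C has value 10.63 s → rank 4.5.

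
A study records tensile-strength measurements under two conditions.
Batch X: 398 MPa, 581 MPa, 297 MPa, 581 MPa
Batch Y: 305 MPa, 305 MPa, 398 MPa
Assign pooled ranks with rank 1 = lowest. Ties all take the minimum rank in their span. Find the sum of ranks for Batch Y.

8

Sorted (ascending): 297, 305, 305, 398, 398, 581, 581
The 2 values of 305 occupy positions 2–3 → each gets rank 2.
The 2 values of 398 occupy positions 4–5 → each gets rank 4.
The 2 values of 581 occupy positions 6–7 → each gets rank 6.
Batch Y values → pooled ranks: 305→2, 305→2, 398→4
Rank sum = 2 + 2 + 4 = 8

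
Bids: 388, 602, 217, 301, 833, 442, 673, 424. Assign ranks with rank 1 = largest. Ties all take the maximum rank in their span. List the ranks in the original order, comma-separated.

6, 3, 8, 7, 1, 4, 2, 5

Sorted (descending): 833, 673, 602, 442, 424, 388, 301, 217
No ties — each value takes its position as its rank.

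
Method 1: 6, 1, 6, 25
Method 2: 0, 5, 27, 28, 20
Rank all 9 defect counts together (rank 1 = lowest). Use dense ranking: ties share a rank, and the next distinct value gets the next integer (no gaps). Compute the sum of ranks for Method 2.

Sorted (ascending): 0, 1, 5, 6, 6, 20, 25, 27, 28
The 2 values of 6 share dense rank 4.
Remaining distinct values take the next consecutive integers.
Method 2 values → pooled ranks: 0→1, 5→3, 27→7, 28→8, 20→5
Rank sum = 1 + 3 + 7 + 8 + 5 = 24

24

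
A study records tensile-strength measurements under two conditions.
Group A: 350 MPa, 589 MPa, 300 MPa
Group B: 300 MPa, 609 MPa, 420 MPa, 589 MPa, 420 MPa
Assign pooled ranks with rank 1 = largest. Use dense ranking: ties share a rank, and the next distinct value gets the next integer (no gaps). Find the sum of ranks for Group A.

Sorted (descending): 609, 589, 589, 420, 420, 350, 300, 300
The 2 values of 589 share dense rank 2.
The 2 values of 420 share dense rank 3.
The 2 values of 300 share dense rank 5.
Remaining distinct values take the next consecutive integers.
Group A values → pooled ranks: 350→4, 589→2, 300→5
Rank sum = 4 + 2 + 5 = 11

11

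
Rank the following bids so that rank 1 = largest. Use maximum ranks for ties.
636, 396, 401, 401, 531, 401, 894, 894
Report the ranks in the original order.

3, 8, 7, 7, 4, 7, 2, 2

Sorted (descending): 894, 894, 636, 531, 401, 401, 401, 396
The 2 values of 894 occupy positions 1–2 → each gets rank 2.
The 3 values of 401 occupy positions 5–7 → each gets rank 7.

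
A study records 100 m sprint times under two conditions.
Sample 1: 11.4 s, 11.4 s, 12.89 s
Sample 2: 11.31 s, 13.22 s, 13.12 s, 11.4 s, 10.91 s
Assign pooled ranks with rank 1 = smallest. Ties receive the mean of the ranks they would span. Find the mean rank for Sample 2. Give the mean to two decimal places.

Sorted (ascending): 10.91, 11.31, 11.4, 11.4, 11.4, 12.89, 13.12, 13.22
The 3 values of 11.4 occupy positions 3–5 → average rank 4.
Sample 2 values → pooled ranks: 11.31→2, 13.22→8, 13.12→7, 11.4→4, 10.91→1
Mean rank = (2 + 8 + 7 + 4 + 1) / 5 = 4.40

4.40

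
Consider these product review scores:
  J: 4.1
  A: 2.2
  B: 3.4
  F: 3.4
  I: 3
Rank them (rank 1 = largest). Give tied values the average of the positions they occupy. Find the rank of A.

Sorted (descending): 4.1, 3.4, 3.4, 3, 2.2
The 2 values of 3.4 occupy positions 2–3 → average rank (2+3)/2 = 2.5.
A has value 2.2 → rank 5.

5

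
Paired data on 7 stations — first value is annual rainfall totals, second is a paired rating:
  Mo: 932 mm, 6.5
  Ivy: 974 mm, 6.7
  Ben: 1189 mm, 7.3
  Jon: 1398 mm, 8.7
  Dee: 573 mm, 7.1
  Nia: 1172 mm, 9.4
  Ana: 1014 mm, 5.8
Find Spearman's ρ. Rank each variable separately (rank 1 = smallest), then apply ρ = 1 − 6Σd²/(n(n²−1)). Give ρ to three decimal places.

0.571

Ranks of variable 1: 2, 3, 6, 7, 1, 5, 4
Ranks of variable 2: 2, 3, 5, 6, 4, 7, 1
d = r₁ − r₂: 0, 0, 1, 1, -3, -2, 3
d²: 0, 0, 1, 1, 9, 4, 9; Σd² = 24
ρ = 1 − 6·24/(7·48) = 1 − 144/336 = 0.571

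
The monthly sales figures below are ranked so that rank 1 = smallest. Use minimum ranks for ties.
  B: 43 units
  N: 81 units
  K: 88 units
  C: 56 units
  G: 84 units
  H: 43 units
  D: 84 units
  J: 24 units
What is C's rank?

4

Sorted (ascending): 24, 43, 43, 56, 81, 84, 84, 88
The 2 values of 43 occupy positions 2–3 → each gets rank 2.
The 2 values of 84 occupy positions 6–7 → each gets rank 6.
C has value 56 units → rank 4.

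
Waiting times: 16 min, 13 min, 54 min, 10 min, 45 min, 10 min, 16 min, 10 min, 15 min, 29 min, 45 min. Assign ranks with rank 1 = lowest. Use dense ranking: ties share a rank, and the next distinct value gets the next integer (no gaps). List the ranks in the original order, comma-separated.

Sorted (ascending): 10, 10, 10, 13, 15, 16, 16, 29, 45, 45, 54
The 3 values of 10 share dense rank 1.
The 2 values of 16 share dense rank 4.
The 2 values of 45 share dense rank 6.
Remaining distinct values take the next consecutive integers.

4, 2, 7, 1, 6, 1, 4, 1, 3, 5, 6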